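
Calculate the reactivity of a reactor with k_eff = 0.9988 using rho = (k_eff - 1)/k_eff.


rho = (k_eff - 1) / k_eff
rho = (0.9988 - 1) / 0.9988
rho = -0.0012014

-0.0012014


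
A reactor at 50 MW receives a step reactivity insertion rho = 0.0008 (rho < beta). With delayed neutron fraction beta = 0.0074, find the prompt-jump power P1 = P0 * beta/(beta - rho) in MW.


P1/P0 = beta / (beta - rho)
P1/P0 = 0.0074 / (0.0074 - 0.0008) = 1.121212
P1 = 50 * 1.121212 = 56.061 MW

56.061


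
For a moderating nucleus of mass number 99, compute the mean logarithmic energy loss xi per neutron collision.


xi = 1 + (A-1)^2/(2A) * ln((A-1)/(A+1))
xi = 1 + (99-1)^2/(2*99) * ln((99-1)/(99 +1))
xi = 0.020067

0.020067


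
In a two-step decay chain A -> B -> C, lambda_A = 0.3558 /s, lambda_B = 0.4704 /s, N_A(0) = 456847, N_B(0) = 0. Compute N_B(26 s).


N_B(t) = lambda_A * N_A0 / (lambda_B - lambda_A) * [exp(-lambda_A*t) - exp(-lambda_B*t)]
exp(-0.3558*26) = 9.603479e-05; exp(-0.4704*26) = 4.879831e-06
N_B = 0.3558 * 456847 / (0.4704 - 0.3558) * (9.603479e-05 - 4.879831e-06)
N_B = 129.29

129.29


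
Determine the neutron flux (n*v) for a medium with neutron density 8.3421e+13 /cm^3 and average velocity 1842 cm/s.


phi = n * v
phi = 8.3421e+13 * 1842
phi = 1.5366e+17 /cm^2/s

1.5366e+17


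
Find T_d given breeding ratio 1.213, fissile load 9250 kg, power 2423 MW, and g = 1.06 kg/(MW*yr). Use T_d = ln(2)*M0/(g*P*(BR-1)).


Breeding gain G = BR - 1 = 1.213 - 1 = 0.213
Fissile production rate = g * P * G = 1.06 * 2423 * 0.213 = 547.06494 kg/yr
T_d = ln(2) * M0 / (g * P * G)
T_d = ln(2) * 9250 / 547.06494 = 11.720 yr

11.720


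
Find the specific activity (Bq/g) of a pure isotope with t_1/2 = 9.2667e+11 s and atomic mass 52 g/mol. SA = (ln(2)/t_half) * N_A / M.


lambda = ln(2) / t_half = ln(2) / 9.2667e+11 = 7.479979e-13 /s
SA = lambda * N_A / M
SA = 7.479979e-13 * 6.022e23 / 52
SA = 8.6624e+09 Bq/g

8.6624e+09


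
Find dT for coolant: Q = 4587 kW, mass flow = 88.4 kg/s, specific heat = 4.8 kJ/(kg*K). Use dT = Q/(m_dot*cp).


dT = Q / (m_dot * cp)
dT = 4587 / (88.4 * 4.8)
dT = 10.810 C

10.810


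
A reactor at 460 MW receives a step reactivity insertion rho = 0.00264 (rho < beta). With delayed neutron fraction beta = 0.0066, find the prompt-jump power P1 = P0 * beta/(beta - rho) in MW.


P1/P0 = beta / (beta - rho)
P1/P0 = 0.0066 / (0.0066 - 0.00264) = 1.666667
P1 = 460 * 1.666667 = 766.67 MW

766.67


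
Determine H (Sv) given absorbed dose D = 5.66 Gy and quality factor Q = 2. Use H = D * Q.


H = D * Q
H = 5.66 * 2
H = 11.320 Sv

11.320


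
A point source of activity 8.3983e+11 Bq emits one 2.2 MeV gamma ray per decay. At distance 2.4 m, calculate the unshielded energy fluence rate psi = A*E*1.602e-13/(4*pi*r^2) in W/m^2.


psi = A * E * 1.602e-13 / (4*pi*r^2)
psi = 8.3983e+11 * 2.2 * 1.602e-13 / (4*pi*2.4^2)
psi = 0.0040893 W/m^2

0.0040893


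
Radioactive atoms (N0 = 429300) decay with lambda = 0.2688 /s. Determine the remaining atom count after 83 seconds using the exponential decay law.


N = N0 * exp(-lambda * t)
N = 429300 * exp(-0.2688 * 83)
N = 8.7797e-05

8.7797e-05


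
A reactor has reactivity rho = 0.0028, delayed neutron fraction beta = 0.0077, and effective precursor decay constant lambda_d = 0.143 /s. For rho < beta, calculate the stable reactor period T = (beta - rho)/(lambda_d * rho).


T = (beta - rho) / (lambda_d * rho)
T = (0.0077 - 0.0028) / (0.143 * 0.0028)
T = 12.238 s

12.238


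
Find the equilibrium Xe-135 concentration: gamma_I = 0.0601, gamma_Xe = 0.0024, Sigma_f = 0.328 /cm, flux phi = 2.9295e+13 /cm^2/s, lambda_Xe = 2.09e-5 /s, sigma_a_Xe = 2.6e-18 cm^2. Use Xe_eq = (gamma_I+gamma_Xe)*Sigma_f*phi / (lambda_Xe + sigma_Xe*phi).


Xe_eq = (gamma_I + gamma_Xe) * Sigma_f * phi / (lambda_Xe + sigma_Xe * phi)
Numerator = (0.0601 + 0.0024) * 0.328 * 2.9295e+13 = 6.005475e+11
Denominator = 2.09e-5 + 2.6e-18 * 2.9295e+13 = 9.706700e-05
Xe_eq = 6.005475e+11 / 9.706700e-05 = 6.1869e+15 /cm^3

6.1869e+15


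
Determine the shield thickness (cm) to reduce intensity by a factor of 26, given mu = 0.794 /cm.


x = ln(factor) / mu
x = ln(26) / 0.794
x = 4.1034 cm

4.1034


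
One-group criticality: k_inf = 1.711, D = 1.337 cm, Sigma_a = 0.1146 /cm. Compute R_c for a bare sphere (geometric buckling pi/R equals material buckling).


L^2 = D / Sigma_a = 1.337 / 0.1146 = 11.66667 cm^2
B_m^2 = (k_inf - 1) / L^2 = (1.711 - 1) / 11.66667 = 0.06094284 /cm^2
For a bare sphere: B_g = pi/R, so R_c = pi / sqrt(B_m^2)
R_c = pi / sqrt(0.06094284) = 12.726 cm

12.726


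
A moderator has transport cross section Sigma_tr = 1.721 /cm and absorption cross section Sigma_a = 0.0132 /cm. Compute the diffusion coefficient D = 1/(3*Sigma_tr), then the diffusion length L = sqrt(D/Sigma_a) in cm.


D = 1 / (3 * Sigma_tr) = 1 / (3 * 1.721) = 0.1936858 cm
L = sqrt(D / Sigma_a)
L = sqrt(0.1936858 / 0.0132)
L = 3.8306 cm

3.8306


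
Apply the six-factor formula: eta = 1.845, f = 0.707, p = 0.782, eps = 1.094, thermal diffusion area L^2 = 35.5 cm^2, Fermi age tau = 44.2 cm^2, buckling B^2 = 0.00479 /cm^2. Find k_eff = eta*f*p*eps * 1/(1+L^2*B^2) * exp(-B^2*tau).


k_inf = eta*f*p*eps = 1.845*0.707*0.782*1.094 = 1.115937
P_TNL = 1/(1 + L^2*B^2) = 1/(1 + 35.5*0.00479) = 0.8546680
P_FNL = exp(-B^2*tau) = exp(-0.00479*44.2) = 0.8091929
k_eff = k_inf * P_TNL * P_FNL = 1.115937 * 0.8546680 * 0.8091929
k_eff = 0.77177

0.77177


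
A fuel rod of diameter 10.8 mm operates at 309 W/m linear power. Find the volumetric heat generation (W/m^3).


r = D / 2 / 1000 = 10.8 / 2 / 1000 = 0.0054 m
q''' = q' / (pi * r^2)
q''' = 309 / (pi * 0.0054^2)
q''' = 3.3730e+06 W/m^3

3.3730e+06


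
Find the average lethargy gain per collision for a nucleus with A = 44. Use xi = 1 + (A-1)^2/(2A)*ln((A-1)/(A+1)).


xi = 1 + (A-1)^2/(2A) * ln((A-1)/(A+1))
xi = 1 + (44-1)^2/(2*44) * ln((44-1)/(44 +1))
xi = 0.044774

0.044774


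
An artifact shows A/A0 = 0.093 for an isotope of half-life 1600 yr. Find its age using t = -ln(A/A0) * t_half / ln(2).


lambda = ln(2) / t_half = ln(2) / 1600 = 4.332170e-04 /yr
t = -ln(A/A0) / lambda
t = -ln(0.093) / 4.332170e-04
t = 5482.6 yr

5482.6


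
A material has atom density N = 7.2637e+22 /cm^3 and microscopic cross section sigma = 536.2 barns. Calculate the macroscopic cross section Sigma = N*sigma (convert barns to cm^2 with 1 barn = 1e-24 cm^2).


Sigma = N * sigma_barns * 1e-24
Sigma = 7.2637e+22 * 536.2 * 1e-24
Sigma = 38.948 /cm

38.948


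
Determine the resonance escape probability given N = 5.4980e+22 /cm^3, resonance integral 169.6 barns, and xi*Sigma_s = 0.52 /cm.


p = exp(-N * I * 1e-24 / (xi*Sigma_s))
p = exp(-5.4980e+22 * 169.6 * 1e-24 / 0.52)
p = 1.6303e-08

1.6303e-08


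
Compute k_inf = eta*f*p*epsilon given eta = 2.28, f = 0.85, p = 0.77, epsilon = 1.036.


k_inf = eta * f * p * epsilon
k_inf = 2.28 * 0.85 * 0.77 * 1.036
k_inf = 1.5460

1.5460


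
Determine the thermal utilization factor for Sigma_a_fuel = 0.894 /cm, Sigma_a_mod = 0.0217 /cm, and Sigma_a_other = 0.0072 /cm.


f = Sigma_a_fuel / (Sigma_a_fuel + Sigma_a_mod + Sigma_a_other)
f = 0.894 / (0.894 + 0.0217 + 0.0072)
f = 0.96869

0.96869


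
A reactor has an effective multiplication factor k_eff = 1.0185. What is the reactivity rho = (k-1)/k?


rho = (k_eff - 1) / k_eff
rho = (1.0185 - 1) / 1.0185
rho = 0.018164

0.018164


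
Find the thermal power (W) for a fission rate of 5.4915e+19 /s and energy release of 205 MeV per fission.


P = fission_rate * E_MeV * 1.602e-13
P = 5.4915e+19 * 205 * 1.602e-13
P = 1.8035e+09 W

1.8035e+09


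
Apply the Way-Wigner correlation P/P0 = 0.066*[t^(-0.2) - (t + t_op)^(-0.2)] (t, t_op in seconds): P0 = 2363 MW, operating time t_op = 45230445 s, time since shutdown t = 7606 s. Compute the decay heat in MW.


P/P0 = 0.066 * [t^(-0.2) - (t + t_op)^(-0.2)]
P/P0 = 0.066 * [7606^(-0.2) - (7606 + 45230445)^(-0.2)]
P/P0 = 0.066 * [0.1674051 - 0.02943738] = 0.009105870
P = 2363 * 0.009105870 = 21.517 MW

21.517


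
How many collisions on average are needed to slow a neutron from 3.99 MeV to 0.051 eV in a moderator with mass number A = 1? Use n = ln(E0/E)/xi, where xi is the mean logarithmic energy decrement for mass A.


xi = 1 + (A-1)^2/(2A)*ln((A-1)/(A+1)) = 1 (for A = 1)
n = ln(E0/E) / xi
n = ln(3.99e6 / 0.051) / 1
n = ln(7.823529e+07) / 1 = 18.175

18.175


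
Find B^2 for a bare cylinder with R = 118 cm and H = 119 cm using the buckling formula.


B^2 = (2.405/R)^2 + (pi/H)^2
B^2 = (2.405/118)^2 + (pi/119)^2
B^2 = 0.0011124 /cm^2

0.0011124


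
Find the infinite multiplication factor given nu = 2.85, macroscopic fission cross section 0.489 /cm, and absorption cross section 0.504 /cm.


k_inf = nu * Sigma_f / Sigma_a
k_inf = 2.85 * 0.489 / 0.504
k_inf = 2.7652

2.7652


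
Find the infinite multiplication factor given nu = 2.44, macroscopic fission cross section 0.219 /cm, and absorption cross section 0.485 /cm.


k_inf = nu * Sigma_f / Sigma_a
k_inf = 2.44 * 0.219 / 0.485
k_inf = 1.1018

1.1018


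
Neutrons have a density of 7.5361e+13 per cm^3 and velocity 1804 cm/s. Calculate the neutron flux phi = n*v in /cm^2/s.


phi = n * v
phi = 7.5361e+13 * 1804
phi = 1.3595e+17 /cm^2/s

1.3595e+17


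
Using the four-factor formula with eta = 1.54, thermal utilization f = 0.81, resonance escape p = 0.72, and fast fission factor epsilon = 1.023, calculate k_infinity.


k_inf = eta * f * p * epsilon
k_inf = 1.54 * 0.81 * 0.72 * 1.023
k_inf = 0.91878

0.91878


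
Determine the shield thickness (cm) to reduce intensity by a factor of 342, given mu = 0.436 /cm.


x = ln(factor) / mu
x = ln(342) / 0.436
x = 13.383 cm

13.383


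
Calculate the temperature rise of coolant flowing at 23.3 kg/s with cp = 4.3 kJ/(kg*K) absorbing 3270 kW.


dT = Q / (m_dot * cp)
dT = 3270 / (23.3 * 4.3)
dT = 32.638 C

32.638


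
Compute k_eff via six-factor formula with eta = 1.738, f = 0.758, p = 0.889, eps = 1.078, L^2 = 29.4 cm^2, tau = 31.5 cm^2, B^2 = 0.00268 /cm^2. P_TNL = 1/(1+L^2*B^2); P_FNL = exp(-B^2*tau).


k_inf = eta*f*p*eps = 1.738*0.758*0.889*1.078 = 1.262524
P_TNL = 1/(1 + L^2*B^2) = 1/(1 + 29.4*0.00268) = 0.9269628
P_FNL = exp(-B^2*tau) = exp(-0.00268*31.5) = 0.9190452
k_eff = k_inf * P_TNL * P_FNL = 1.262524 * 0.9269628 * 0.9190452
k_eff = 1.0756

1.0756


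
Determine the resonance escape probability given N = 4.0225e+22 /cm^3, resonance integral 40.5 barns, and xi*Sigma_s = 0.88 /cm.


p = exp(-N * I * 1e-24 / (xi*Sigma_s))
p = exp(-4.0225e+22 * 40.5 * 1e-24 / 0.88)
p = 0.15704

0.15704


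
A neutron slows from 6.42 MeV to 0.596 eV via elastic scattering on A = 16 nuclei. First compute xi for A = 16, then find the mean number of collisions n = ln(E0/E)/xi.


xi = 1 + (A-1)^2/(2A)*ln((A-1)/(A+1)) = 0.1199467 (for A = 16)
n = ln(E0/E) / xi
n = ln(6.42e6 / 0.596) / 0.1199467
n = ln(1.077181e+07) / 0.1199467 = 135.00

135.00


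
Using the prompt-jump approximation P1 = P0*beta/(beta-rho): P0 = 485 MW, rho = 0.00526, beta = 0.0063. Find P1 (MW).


P1/P0 = beta / (beta - rho)
P1/P0 = 0.0063 / (0.0063 - 0.00526) = 6.057692
P1 = 485 * 6.057692 = 2938.0 MW

2938.0


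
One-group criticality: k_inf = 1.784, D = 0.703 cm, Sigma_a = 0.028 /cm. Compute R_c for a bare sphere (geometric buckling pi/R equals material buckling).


L^2 = D / Sigma_a = 0.703 / 0.028 = 25.10714 cm^2
B_m^2 = (k_inf - 1) / L^2 = (1.784 - 1) / 25.10714 = 0.03122618 /cm^2
For a bare sphere: B_g = pi/R, so R_c = pi / sqrt(B_m^2)
R_c = pi / sqrt(0.03122618) = 17.778 cm

17.778


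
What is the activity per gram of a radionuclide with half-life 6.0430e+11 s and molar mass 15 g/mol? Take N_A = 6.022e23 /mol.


lambda = ln(2) / t_half = ln(2) / 6.0430e+11 = 1.147025e-12 /s
SA = lambda * N_A / M
SA = 1.147025e-12 * 6.022e23 / 15
SA = 4.6049e+10 Bq/g

4.6049e+10


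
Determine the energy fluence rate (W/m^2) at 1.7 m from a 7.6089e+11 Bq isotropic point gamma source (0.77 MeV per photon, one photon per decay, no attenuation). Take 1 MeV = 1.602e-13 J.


psi = A * E * 1.602e-13 / (4*pi*r^2)
psi = 7.6089e+11 * 0.77 * 1.602e-13 / (4*pi*1.7^2)
psi = 0.0025844 W/m^2

0.0025844


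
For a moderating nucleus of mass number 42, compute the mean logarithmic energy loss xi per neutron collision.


xi = 1 + (A-1)^2/(2A) * ln((A-1)/(A+1))
xi = 1 + (42-1)^2/(2*42) * ln((42-1)/(42 +1))
xi = 0.046872

0.046872


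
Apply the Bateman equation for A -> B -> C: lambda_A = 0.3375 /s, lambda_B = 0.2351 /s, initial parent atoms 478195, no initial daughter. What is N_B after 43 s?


N_B(t) = lambda_A * N_A0 / (lambda_B - lambda_A) * [exp(-lambda_A*t) - exp(-lambda_B*t)]
exp(-0.3375*43) = 4.980826e-07; exp(-0.2351*43) = 4.069929e-05
N_B = 0.3375 * 478195 / (0.2351 - 0.3375) * (4.980826e-07 - 4.069929e-05)
N_B = 63.360

63.360


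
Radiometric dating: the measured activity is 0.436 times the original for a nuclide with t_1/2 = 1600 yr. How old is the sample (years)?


lambda = ln(2) / t_half = ln(2) / 1600 = 4.332170e-04 /yr
t = -ln(A/A0) / lambda
t = -ln(0.436) / 4.332170e-04
t = 1916.2 yr

1916.2


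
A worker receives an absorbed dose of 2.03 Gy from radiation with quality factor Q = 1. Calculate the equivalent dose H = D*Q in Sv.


H = D * Q
H = 2.03 * 1
H = 2.0300 Sv

2.0300


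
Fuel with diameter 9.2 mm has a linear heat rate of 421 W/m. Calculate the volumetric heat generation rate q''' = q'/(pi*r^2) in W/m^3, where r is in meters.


r = D / 2 / 1000 = 9.2 / 2 / 1000 = 0.0046 m
q''' = q' / (pi * r^2)
q''' = 421 / (pi * 0.0046^2)
q''' = 6.3331e+06 W/m^3

6.3331e+06


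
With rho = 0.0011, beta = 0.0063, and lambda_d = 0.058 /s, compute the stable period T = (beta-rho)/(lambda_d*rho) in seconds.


T = (beta - rho) / (lambda_d * rho)
T = (0.0063 - 0.0011) / (0.058 * 0.0011)
T = 81.505 s

81.505


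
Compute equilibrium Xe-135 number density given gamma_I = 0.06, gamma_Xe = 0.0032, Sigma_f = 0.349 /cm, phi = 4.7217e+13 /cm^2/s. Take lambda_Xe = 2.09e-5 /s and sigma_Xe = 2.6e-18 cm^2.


Xe_eq = (gamma_I + gamma_Xe) * Sigma_f * phi / (lambda_Xe + sigma_Xe * phi)
Numerator = (0.06 + 0.0032) * 0.349 * 4.7217e+13 = 1.041456e+12
Denominator = 2.09e-5 + 2.6e-18 * 4.7217e+13 = 1.436642e-04
Xe_eq = 1.041456e+12 / 1.436642e-04 = 7.2492e+15 /cm^3

7.2492e+15


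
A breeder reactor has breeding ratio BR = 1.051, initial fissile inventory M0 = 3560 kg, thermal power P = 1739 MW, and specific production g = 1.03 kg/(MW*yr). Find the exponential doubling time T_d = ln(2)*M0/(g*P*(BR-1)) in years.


Breeding gain G = BR - 1 = 1.051 - 1 = 0.051
Fissile production rate = g * P * G = 1.03 * 1739 * 0.051 = 91.34967 kg/yr
T_d = ln(2) * M0 / (g * P * G)
T_d = ln(2) * 3560 / 91.34967 = 27.013 yr

27.013


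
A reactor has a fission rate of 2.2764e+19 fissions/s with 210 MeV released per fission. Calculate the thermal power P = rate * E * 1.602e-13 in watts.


P = fission_rate * E_MeV * 1.602e-13
P = 2.2764e+19 * 210 * 1.602e-13
P = 7.6583e+08 W

7.6583e+08


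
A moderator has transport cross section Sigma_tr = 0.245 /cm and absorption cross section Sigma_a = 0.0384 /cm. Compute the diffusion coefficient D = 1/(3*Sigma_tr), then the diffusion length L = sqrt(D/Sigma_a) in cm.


D = 1 / (3 * Sigma_tr) = 1 / (3 * 0.245) = 1.360544 cm
L = sqrt(D / Sigma_a)
L = sqrt(1.360544 / 0.0384)
L = 5.9524 cm

5.9524


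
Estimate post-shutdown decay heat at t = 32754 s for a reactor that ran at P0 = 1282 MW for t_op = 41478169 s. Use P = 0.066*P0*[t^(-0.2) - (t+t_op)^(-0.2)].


P/P0 = 0.066 * [t^(-0.2) - (t + t_op)^(-0.2)]
P/P0 = 0.066 * [32754^(-0.2) - (32754 + 41478169)^(-0.2)]
P/P0 = 0.066 * [0.1250107 - 0.02994798] = 0.006274140
P = 1282 * 0.006274140 = 8.0434 MW

8.0434


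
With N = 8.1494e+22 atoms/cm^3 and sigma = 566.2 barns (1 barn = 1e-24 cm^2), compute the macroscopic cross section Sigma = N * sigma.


Sigma = N * sigma_barns * 1e-24
Sigma = 8.1494e+22 * 566.2 * 1e-24
Sigma = 46.142 /cm

46.142


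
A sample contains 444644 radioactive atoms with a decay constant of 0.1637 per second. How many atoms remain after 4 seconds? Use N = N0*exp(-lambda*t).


N = N0 * exp(-lambda * t)
N = 444644 * exp(-0.1637 * 4)
N = 231013

231013


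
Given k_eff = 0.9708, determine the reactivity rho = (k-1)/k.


rho = (k_eff - 1) / k_eff
rho = (0.9708 - 1) / 0.9708
rho = -0.030078

-0.030078


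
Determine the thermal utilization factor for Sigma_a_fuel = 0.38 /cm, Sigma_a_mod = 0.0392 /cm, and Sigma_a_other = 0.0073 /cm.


f = Sigma_a_fuel / (Sigma_a_fuel + Sigma_a_mod + Sigma_a_other)
f = 0.38 / (0.38 + 0.0392 + 0.0073)
f = 0.89097

0.89097


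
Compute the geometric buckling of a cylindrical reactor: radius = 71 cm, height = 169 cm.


B^2 = (2.405/R)^2 + (pi/H)^2
B^2 = (2.405/71)^2 + (pi/169)^2
B^2 = 0.0014930 /cm^2

0.0014930


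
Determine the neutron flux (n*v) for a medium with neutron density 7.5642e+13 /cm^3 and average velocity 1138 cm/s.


phi = n * v
phi = 7.5642e+13 * 1138
phi = 8.6081e+16 /cm^2/s

8.6081e+16


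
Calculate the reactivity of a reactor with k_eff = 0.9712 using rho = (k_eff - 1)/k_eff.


rho = (k_eff - 1) / k_eff
rho = (0.9712 - 1) / 0.9712
rho = -0.029654

-0.029654


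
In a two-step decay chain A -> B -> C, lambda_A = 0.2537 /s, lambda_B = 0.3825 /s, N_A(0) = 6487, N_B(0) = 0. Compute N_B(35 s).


N_B(t) = lambda_A * N_A0 / (lambda_B - lambda_A) * [exp(-lambda_A*t) - exp(-lambda_B*t)]
exp(-0.2537*35) = 1.392138e-04; exp(-0.3825*35) = 1.534202e-06
N_B = 0.2537 * 6487 / (0.3825 - 0.2537) * (1.392138e-04 - 1.534202e-06)
N_B = 1.7592

1.7592


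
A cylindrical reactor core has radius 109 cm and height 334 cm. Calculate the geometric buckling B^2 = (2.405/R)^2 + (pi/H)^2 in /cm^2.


B^2 = (2.405/R)^2 + (pi/H)^2
B^2 = (2.405/109)^2 + (pi/334)^2
B^2 = 5.7530e-04 /cm^2

5.7530e-04


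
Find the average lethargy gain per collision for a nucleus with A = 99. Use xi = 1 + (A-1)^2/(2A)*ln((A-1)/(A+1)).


xi = 1 + (A-1)^2/(2A) * ln((A-1)/(A+1))
xi = 1 + (99-1)^2/(2*99) * ln((99-1)/(99 +1))
xi = 0.020067

0.020067


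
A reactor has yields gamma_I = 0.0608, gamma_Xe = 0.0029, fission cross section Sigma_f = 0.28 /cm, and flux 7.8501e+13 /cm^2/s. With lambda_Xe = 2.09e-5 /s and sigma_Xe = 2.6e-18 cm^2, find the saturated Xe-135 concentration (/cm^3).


Xe_eq = (gamma_I + gamma_Xe) * Sigma_f * phi / (lambda_Xe + sigma_Xe * phi)
Numerator = (0.0608 + 0.0029) * 0.28 * 7.8501e+13 = 1.400144e+12
Denominator = 2.09e-5 + 2.6e-18 * 7.8501e+13 = 2.250026e-04
Xe_eq = 1.400144e+12 / 2.250026e-04 = 6.2228e+15 /cm^3

6.2228e+15


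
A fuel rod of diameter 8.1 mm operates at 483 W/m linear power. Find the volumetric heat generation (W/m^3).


r = D / 2 / 1000 = 8.1 / 2 / 1000 = 0.00405 m
q''' = q' / (pi * r^2)
q''' = 483 / (pi * 0.00405^2)
q''' = 9.3732e+06 W/m^3

9.3732e+06


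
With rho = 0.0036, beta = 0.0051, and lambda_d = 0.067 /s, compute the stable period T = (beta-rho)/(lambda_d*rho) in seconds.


T = (beta - rho) / (lambda_d * rho)
T = (0.0051 - 0.0036) / (0.067 * 0.0036)
T = 6.2189 s

6.2189


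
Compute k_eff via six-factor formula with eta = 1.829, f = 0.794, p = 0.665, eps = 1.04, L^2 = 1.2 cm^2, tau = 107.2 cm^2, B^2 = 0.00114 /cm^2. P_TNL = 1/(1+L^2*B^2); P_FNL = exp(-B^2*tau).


k_inf = eta*f*p*eps = 1.829*0.794*0.665*1.04 = 1.004360
P_TNL = 1/(1 + L^2*B^2) = 1/(1 + 1.2*0.00114) = 0.9986339
P_FNL = exp(-B^2*tau) = exp(-0.00114*107.2) = 0.8849643
k_eff = k_inf * P_TNL * P_FNL = 1.004360 * 0.9986339 * 0.8849643
k_eff = 0.88761

0.88761


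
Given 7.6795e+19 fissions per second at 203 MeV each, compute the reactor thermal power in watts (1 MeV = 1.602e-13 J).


P = fission_rate * E_MeV * 1.602e-13
P = 7.6795e+19 * 203 * 1.602e-13
P = 2.4974e+09 W

2.4974e+09


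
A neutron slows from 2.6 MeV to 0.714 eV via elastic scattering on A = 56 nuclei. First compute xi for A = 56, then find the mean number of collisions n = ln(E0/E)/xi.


xi = 1 + (A-1)^2/(2A)*ln((A-1)/(A+1)) = 0.03529286 (for A = 56)
n = ln(E0/E) / xi
n = ln(2.6e6 / 0.714) / 0.03529286
n = ln(3.641457e+06) / 0.03529286 = 428.07

428.07


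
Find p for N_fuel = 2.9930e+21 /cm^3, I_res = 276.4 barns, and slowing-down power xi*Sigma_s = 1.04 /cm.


p = exp(-N * I * 1e-24 / (xi*Sigma_s))
p = exp(-2.9930e+21 * 276.4 * 1e-24 / 1.04)
p = 0.45138

0.45138


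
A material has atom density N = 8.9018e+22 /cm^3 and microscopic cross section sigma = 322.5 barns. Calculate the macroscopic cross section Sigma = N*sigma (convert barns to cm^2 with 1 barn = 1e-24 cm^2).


Sigma = N * sigma_barns * 1e-24
Sigma = 8.9018e+22 * 322.5 * 1e-24
Sigma = 28.708 /cm

28.708


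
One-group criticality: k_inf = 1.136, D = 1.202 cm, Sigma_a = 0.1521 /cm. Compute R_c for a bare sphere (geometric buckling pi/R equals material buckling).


L^2 = D / Sigma_a = 1.202 / 0.1521 = 7.902696 cm^2
B_m^2 = (k_inf - 1) / L^2 = (1.136 - 1) / 7.902696 = 0.01720932 /cm^2
For a bare sphere: B_g = pi/R, so R_c = pi / sqrt(B_m^2)
R_c = pi / sqrt(0.01720932) = 23.948 cm

23.948


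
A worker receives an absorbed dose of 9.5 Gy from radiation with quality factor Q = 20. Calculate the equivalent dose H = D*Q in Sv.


H = D * Q
H = 9.5 * 20
H = 190.00 Sv

190.00


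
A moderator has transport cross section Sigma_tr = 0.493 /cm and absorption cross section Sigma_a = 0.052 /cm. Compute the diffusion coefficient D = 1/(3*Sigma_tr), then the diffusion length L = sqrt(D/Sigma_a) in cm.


D = 1 / (3 * Sigma_tr) = 1 / (3 * 0.493) = 0.6761325 cm
L = sqrt(D / Sigma_a)
L = sqrt(0.6761325 / 0.052)
L = 3.6059 cm

3.6059


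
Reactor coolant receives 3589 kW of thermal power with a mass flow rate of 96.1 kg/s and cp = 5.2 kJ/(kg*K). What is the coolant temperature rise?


dT = Q / (m_dot * cp)
dT = 3589 / (96.1 * 5.2)
dT = 7.1820 C

7.1820


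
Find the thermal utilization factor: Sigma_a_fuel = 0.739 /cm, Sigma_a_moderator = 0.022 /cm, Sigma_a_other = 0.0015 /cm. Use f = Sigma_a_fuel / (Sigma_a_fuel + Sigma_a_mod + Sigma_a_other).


f = Sigma_a_fuel / (Sigma_a_fuel + Sigma_a_mod + Sigma_a_other)
f = 0.739 / (0.739 + 0.022 + 0.0015)
f = 0.96918

0.96918


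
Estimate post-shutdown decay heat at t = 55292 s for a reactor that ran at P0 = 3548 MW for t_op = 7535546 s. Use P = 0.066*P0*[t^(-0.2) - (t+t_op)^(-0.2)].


P/P0 = 0.066 * [t^(-0.2) - (t + t_op)^(-0.2)]
P/P0 = 0.066 * [55292^(-0.2) - (55292 + 7535546)^(-0.2)]
P/P0 = 0.066 * [0.1125816 - 0.04206705] = 0.004653960
P = 3548 * 0.004653960 = 16.512 MW

16.512


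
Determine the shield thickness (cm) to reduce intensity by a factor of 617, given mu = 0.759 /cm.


x = ln(factor) / mu
x = ln(617) / 0.759
x = 8.4649 cm

8.4649


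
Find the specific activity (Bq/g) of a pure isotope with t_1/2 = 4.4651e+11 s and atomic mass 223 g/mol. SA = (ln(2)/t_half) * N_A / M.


lambda = ln(2) / t_half = ln(2) / 4.4651e+11 = 1.552367e-12 /s
SA = lambda * N_A / M
SA = 1.552367e-12 * 6.022e23 / 223
SA = 4.1921e+09 Bq/g

4.1921e+09


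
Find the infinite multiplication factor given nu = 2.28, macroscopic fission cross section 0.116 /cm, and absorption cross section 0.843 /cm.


k_inf = nu * Sigma_f / Sigma_a
k_inf = 2.28 * 0.116 / 0.843
k_inf = 0.31374

0.31374


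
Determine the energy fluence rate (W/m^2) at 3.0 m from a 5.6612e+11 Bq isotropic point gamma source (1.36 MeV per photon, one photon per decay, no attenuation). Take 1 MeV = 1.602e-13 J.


psi = A * E * 1.602e-13 / (4*pi*r^2)
psi = 5.6612e+11 * 1.36 * 1.602e-13 / (4*pi*3.0^2)
psi = 0.0010906 W/m^2

0.0010906


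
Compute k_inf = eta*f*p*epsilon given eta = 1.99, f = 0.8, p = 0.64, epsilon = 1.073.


k_inf = eta * f * p * epsilon
k_inf = 1.99 * 0.8 * 0.64 * 1.073
k_inf = 1.0933

1.0933


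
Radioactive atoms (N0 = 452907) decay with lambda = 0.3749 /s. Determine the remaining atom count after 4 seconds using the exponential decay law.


N = N0 * exp(-lambda * t)
N = 452907 * exp(-0.3749 * 4)
N = 101098

101098


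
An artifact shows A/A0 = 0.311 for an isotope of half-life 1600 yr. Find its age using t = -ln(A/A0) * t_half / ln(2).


lambda = ln(2) / t_half = ln(2) / 1600 = 4.332170e-04 /yr
t = -ln(A/A0) / lambda
t = -ln(0.311) / 4.332170e-04
t = 2696.0 yr

2696.0


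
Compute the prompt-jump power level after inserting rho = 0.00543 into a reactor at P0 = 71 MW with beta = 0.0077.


P1/P0 = beta / (beta - rho)
P1/P0 = 0.0077 / (0.0077 - 0.00543) = 3.392070
P1 = 71 * 3.392070 = 240.84 MW

240.84


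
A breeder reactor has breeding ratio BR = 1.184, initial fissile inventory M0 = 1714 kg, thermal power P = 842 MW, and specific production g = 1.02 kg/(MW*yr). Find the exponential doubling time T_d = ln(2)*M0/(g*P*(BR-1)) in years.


Breeding gain G = BR - 1 = 1.184 - 1 = 0.184
Fissile production rate = g * P * G = 1.02 * 842 * 0.184 = 158.02656 kg/yr
T_d = ln(2) * M0 / (g * P * G)
T_d = ln(2) * 1714 / 158.02656 = 7.5181 yr

7.5181


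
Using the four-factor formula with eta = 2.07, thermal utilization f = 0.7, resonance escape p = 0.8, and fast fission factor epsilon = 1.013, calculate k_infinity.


k_inf = eta * f * p * epsilon
k_inf = 2.07 * 0.7 * 0.8 * 1.013
k_inf = 1.1743

1.1743


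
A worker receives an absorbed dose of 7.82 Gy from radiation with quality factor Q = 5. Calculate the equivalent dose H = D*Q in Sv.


H = D * Q
H = 7.82 * 5
H = 39.100 Sv

39.100


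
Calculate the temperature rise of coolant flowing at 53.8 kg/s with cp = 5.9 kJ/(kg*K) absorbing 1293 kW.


dT = Q / (m_dot * cp)
dT = 1293 / (53.8 * 5.9)
dT = 4.0735 C

4.0735


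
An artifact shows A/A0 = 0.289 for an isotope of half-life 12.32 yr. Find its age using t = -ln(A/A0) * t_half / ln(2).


lambda = ln(2) / t_half = ln(2) / 12.32 = 0.05626195 /yr
t = -ln(A/A0) / lambda
t = -ln(0.289) / 0.05626195
t = 22.063 yr

22.063


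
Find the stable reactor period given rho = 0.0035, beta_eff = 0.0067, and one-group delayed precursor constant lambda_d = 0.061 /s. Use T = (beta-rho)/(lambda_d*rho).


T = (beta - rho) / (lambda_d * rho)
T = (0.0067 - 0.0035) / (0.061 * 0.0035)
T = 14.988 s

14.988


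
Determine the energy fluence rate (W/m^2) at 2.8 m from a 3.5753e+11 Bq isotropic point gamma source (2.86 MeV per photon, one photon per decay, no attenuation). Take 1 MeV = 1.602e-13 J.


psi = A * E * 1.602e-13 / (4*pi*r^2)
psi = 3.5753e+11 * 2.86 * 1.602e-13 / (4*pi*2.8^2)
psi = 0.0016627 W/m^2

0.0016627


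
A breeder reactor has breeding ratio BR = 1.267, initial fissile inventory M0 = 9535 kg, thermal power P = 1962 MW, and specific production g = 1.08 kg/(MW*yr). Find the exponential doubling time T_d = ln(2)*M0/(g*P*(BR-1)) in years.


Breeding gain G = BR - 1 = 1.267 - 1 = 0.267
Fissile production rate = g * P * G = 1.08 * 1962 * 0.267 = 565.76232 kg/yr
T_d = ln(2) * M0 / (g * P * G)
T_d = ln(2) * 9535 / 565.76232 = 11.682 yr

11.682


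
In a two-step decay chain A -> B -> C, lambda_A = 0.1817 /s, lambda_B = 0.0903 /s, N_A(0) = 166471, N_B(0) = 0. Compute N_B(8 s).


N_B(t) = lambda_A * N_A0 / (lambda_B - lambda_A) * [exp(-lambda_A*t) - exp(-lambda_B*t)]
exp(-0.1817*8) = 0.2337274; exp(-0.0903*8) = 0.4855855
N_B = 0.1817 * 166471 / (0.0903 - 0.1817) * (0.2337274 - 0.4855855)
N_B = 83350

83350


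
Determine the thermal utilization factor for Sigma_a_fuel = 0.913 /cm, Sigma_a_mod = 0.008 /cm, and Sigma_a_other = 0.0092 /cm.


f = Sigma_a_fuel / (Sigma_a_fuel + Sigma_a_mod + Sigma_a_other)
f = 0.913 / (0.913 + 0.008 + 0.0092)
f = 0.98151

0.98151


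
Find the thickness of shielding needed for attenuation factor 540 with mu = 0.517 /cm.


x = ln(factor) / mu
x = ln(540) / 0.517
x = 12.169 cm

12.169


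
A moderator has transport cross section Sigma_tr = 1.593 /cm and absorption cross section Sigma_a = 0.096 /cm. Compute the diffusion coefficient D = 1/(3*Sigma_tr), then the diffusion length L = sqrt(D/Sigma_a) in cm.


D = 1 / (3 * Sigma_tr) = 1 / (3 * 1.593) = 0.2092488 cm
L = sqrt(D / Sigma_a)
L = sqrt(0.2092488 / 0.096)
L = 1.4764 cm

1.4764


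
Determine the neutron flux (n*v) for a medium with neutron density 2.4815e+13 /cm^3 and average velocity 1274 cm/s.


phi = n * v
phi = 2.4815e+13 * 1274
phi = 3.1614e+16 /cm^2/s

3.1614e+16


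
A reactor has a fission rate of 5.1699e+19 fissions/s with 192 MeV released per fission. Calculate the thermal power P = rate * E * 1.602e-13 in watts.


P = fission_rate * E_MeV * 1.602e-13
P = 5.1699e+19 * 192 * 1.602e-13
P = 1.5902e+09 W

1.5902e+09


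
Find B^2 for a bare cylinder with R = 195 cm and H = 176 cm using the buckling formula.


B^2 = (2.405/R)^2 + (pi/H)^2
B^2 = (2.405/195)^2 + (pi/176)^2
B^2 = 4.7073e-04 /cm^2

4.7073e-04


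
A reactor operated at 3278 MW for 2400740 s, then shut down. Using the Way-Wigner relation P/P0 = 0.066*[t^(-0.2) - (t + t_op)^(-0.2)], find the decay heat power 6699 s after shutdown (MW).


P/P0 = 0.066 * [t^(-0.2) - (t + t_op)^(-0.2)]
P/P0 = 0.066 * [6699^(-0.2) - (6699 + 2400740)^(-0.2)]
P/P0 = 0.066 * [0.1717110 - 0.05292842] = 0.007839650
P = 3278 * 0.007839650 = 25.698 MW

25.698


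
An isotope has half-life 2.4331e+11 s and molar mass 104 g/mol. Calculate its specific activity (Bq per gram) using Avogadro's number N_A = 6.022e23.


lambda = ln(2) / t_half = ln(2) / 2.4331e+11 = 2.848823e-12 /s
SA = lambda * N_A / M
SA = 2.848823e-12 * 6.022e23 / 104
SA = 1.6496e+10 Bq/g

1.6496e+10


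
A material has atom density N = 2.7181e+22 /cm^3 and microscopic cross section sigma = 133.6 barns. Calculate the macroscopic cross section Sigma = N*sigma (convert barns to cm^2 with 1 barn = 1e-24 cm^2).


Sigma = N * sigma_barns * 1e-24
Sigma = 2.7181e+22 * 133.6 * 1e-24
Sigma = 3.6314 /cm

3.6314


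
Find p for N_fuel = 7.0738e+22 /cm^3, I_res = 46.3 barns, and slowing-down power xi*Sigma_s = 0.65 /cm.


p = exp(-N * I * 1e-24 / (xi*Sigma_s))
p = exp(-7.0738e+22 * 46.3 * 1e-24 / 0.65)
p = 0.0064820

0.0064820


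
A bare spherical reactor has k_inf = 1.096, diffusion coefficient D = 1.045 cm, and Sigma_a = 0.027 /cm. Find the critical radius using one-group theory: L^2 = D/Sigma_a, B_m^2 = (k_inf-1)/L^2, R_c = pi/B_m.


L^2 = D / Sigma_a = 1.045 / 0.027 = 38.70370 cm^2
B_m^2 = (k_inf - 1) / L^2 = (1.096 - 1) / 38.70370 = 0.002480383 /cm^2
For a bare sphere: B_g = pi/R, so R_c = pi / sqrt(B_m^2)
R_c = pi / sqrt(0.002480383) = 63.080 cm

63.080


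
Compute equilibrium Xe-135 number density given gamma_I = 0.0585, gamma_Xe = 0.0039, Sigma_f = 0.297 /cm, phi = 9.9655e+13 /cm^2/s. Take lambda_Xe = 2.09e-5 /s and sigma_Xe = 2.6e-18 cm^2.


Xe_eq = (gamma_I + gamma_Xe) * Sigma_f * phi / (lambda_Xe + sigma_Xe * phi)
Numerator = (0.0585 + 0.0039) * 0.297 * 9.9655e+13 = 1.846886e+12
Denominator = 2.09e-5 + 2.6e-18 * 9.9655e+13 = 2.800030e-04
Xe_eq = 1.846886e+12 / 2.800030e-04 = 6.5960e+15 /cm^3

6.5960e+15


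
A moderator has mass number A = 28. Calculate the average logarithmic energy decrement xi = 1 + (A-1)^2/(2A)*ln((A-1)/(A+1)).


xi = 1 + (A-1)^2/(2A) * ln((A-1)/(A+1))
xi = 1 + (28-1)^2/(2*28) * ln((28-1)/(28 +1))
xi = 0.069757

0.069757


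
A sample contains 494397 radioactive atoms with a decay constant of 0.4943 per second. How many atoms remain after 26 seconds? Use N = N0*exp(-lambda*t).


N = N0 * exp(-lambda * t)
N = 494397 * exp(-0.4943 * 26)
N = 1.2960

1.2960


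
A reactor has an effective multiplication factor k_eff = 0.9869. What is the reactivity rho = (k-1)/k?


rho = (k_eff - 1) / k_eff
rho = (0.9869 - 1) / 0.9869
rho = -0.013274

-0.013274


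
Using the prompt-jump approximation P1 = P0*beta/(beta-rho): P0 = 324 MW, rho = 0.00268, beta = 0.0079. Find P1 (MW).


P1/P0 = beta / (beta - rho)
P1/P0 = 0.0079 / (0.0079 - 0.00268) = 1.513410
P1 = 324 * 1.513410 = 490.34 MW

490.34


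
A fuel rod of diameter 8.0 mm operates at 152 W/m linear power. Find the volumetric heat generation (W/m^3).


r = D / 2 / 1000 = 8.0 / 2 / 1000 = 0.004 m
q''' = q' / (pi * r^2)
q''' = 152 / (pi * 0.004^2)
q''' = 3.0239e+06 W/m^3

3.0239e+06


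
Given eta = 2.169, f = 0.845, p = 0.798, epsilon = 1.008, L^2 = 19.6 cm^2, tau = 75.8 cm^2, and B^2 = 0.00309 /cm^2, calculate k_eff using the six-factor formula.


k_inf = eta*f*p*eps = 2.169*0.845*0.798*1.008 = 1.474279
P_TNL = 1/(1 + L^2*B^2) = 1/(1 + 19.6*0.00309) = 0.9428945
P_FNL = exp(-B^2*tau) = exp(-0.00309*75.8) = 0.7911862
k_eff = k_inf * P_TNL * P_FNL = 1.474279 * 0.9428945 * 0.7911862
k_eff = 1.0998

1.0998


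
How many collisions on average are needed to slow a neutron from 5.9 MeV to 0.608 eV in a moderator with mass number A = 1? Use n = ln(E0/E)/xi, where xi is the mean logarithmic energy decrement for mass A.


xi = 1 + (A-1)^2/(2A)*ln((A-1)/(A+1)) = 1 (for A = 1)
n = ln(E0/E) / xi
n = ln(5.9e6 / 0.608) / 1
n = ln(9.703947e+06) / 1 = 16.088

16.088


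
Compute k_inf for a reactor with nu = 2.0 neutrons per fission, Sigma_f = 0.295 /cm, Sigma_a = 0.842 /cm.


k_inf = nu * Sigma_f / Sigma_a
k_inf = 2.0 * 0.295 / 0.842
k_inf = 0.70071

0.70071


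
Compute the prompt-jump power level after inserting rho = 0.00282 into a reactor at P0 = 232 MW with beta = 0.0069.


P1/P0 = beta / (beta - rho)
P1/P0 = 0.0069 / (0.0069 - 0.00282) = 1.691176
P1 = 232 * 1.691176 = 392.35 MW

392.35


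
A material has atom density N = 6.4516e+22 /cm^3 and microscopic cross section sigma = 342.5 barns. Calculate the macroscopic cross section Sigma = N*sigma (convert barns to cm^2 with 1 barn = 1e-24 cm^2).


Sigma = N * sigma_barns * 1e-24
Sigma = 6.4516e+22 * 342.5 * 1e-24
Sigma = 22.097 /cm

22.097


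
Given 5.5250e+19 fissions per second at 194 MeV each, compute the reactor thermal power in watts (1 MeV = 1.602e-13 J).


P = fission_rate * E_MeV * 1.602e-13
P = 5.5250e+19 * 194 * 1.602e-13
P = 1.7171e+09 W

1.7171e+09


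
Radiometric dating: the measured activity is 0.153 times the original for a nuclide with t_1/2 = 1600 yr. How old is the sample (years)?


lambda = ln(2) / t_half = ln(2) / 1600 = 4.332170e-04 /yr
t = -ln(A/A0) / lambda
t = -ln(0.153) / 4.332170e-04
t = 4333.4 yr

4333.4


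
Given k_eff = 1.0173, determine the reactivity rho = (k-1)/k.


rho = (k_eff - 1) / k_eff
rho = (1.0173 - 1) / 1.0173
rho = 0.017006

0.017006


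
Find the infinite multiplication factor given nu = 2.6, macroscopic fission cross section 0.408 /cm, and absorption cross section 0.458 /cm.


k_inf = nu * Sigma_f / Sigma_a
k_inf = 2.6 * 0.408 / 0.458
k_inf = 2.3162

2.3162


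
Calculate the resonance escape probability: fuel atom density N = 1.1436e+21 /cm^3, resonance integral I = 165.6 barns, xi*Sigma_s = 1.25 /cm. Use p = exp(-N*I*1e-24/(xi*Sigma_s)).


p = exp(-N * I * 1e-24 / (xi*Sigma_s))
p = exp(-1.1436e+21 * 165.6 * 1e-24 / 1.25)
p = 0.85941

0.85941


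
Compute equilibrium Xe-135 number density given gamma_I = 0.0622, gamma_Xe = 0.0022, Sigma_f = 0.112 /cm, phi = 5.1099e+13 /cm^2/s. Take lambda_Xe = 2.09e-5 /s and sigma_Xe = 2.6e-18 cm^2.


Xe_eq = (gamma_I + gamma_Xe) * Sigma_f * phi / (lambda_Xe + sigma_Xe * phi)
Numerator = (0.0622 + 0.0022) * 0.112 * 5.1099e+13 = 3.685669e+11
Denominator = 2.09e-5 + 2.6e-18 * 5.1099e+13 = 1.537574e-04
Xe_eq = 3.685669e+11 / 1.537574e-04 = 2.3971e+15 /cm^3

2.3971e+15


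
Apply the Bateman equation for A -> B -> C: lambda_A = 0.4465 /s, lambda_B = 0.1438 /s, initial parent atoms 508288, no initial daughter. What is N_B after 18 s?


N_B(t) = lambda_A * N_A0 / (lambda_B - lambda_A) * [exp(-lambda_A*t) - exp(-lambda_B*t)]
exp(-0.4465*18) = 3.232773e-04; exp(-0.1438*18) = 0.07514017
N_B = 0.4465 * 508288 / (0.1438 - 0.4465) * (3.232773e-04 - 0.07514017)
N_B = 56094

56094


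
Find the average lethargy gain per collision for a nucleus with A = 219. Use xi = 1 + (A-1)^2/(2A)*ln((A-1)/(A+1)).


xi = 1 + (A-1)^2/(2A) * ln((A-1)/(A+1))
xi = 1 + (219-1)^2/(2*219) * ln((219-1)/(219 +1))
xi = 0.0091047

0.0091047


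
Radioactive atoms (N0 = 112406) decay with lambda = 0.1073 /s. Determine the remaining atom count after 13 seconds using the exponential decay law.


N = N0 * exp(-lambda * t)
N = 112406 * exp(-0.1073 * 13)
N = 27861

27861


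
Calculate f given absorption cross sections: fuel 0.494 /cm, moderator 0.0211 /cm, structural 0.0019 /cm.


f = Sigma_a_fuel / (Sigma_a_fuel + Sigma_a_mod + Sigma_a_other)
f = 0.494 / (0.494 + 0.0211 + 0.0019)
f = 0.95551

0.95551


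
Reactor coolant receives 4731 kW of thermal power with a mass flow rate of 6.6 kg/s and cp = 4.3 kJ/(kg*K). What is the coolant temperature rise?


dT = Q / (m_dot * cp)
dT = 4731 / (6.6 * 4.3)
dT = 166.70 C

166.70


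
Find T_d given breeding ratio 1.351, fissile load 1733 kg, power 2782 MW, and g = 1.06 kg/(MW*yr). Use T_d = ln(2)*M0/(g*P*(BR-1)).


Breeding gain G = BR - 1 = 1.351 - 1 = 0.351
Fissile production rate = g * P * G = 1.06 * 2782 * 0.351 = 1035.07092 kg/yr
T_d = ln(2) * M0 / (g * P * G)
T_d = ln(2) * 1733 / 1035.07092 = 1.1605 yr

1.1605


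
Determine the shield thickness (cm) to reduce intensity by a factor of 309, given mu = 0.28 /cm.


x = ln(factor) / mu
x = ln(309) / 0.28
x = 20.476 cm

20.476


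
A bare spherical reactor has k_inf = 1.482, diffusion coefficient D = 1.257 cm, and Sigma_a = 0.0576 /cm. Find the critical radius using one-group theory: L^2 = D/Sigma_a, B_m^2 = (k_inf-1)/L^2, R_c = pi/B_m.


L^2 = D / Sigma_a = 1.257 / 0.0576 = 21.82292 cm^2
B_m^2 = (k_inf - 1) / L^2 = (1.482 - 1) / 21.82292 = 0.02208687 /cm^2
For a bare sphere: B_g = pi/R, so R_c = pi / sqrt(B_m^2)
R_c = pi / sqrt(0.02208687) = 21.139 cm

21.139


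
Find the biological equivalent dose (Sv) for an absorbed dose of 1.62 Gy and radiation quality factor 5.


H = D * Q
H = 1.62 * 5
H = 8.1000 Sv

8.1000


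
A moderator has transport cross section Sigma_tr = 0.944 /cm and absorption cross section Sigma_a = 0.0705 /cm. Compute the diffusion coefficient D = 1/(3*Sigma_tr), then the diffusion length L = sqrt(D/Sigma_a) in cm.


D = 1 / (3 * Sigma_tr) = 1 / (3 * 0.944) = 0.3531073 cm
L = sqrt(D / Sigma_a)
L = sqrt(0.3531073 / 0.0705)
L = 2.2380 cm

2.2380


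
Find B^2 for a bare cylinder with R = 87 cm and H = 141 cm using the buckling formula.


B^2 = (2.405/R)^2 + (pi/H)^2
B^2 = (2.405/87)^2 + (pi/141)^2
B^2 = 0.0012606 /cm^2

0.0012606


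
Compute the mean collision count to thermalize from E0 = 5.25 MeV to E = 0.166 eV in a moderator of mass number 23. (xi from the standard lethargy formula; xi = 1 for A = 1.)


xi = 1 + (A-1)^2/(2A)*ln((A-1)/(A+1)) = 0.08448899 (for A = 23)
n = ln(E0/E) / xi
n = ln(5.25e6 / 0.166) / 0.08448899
n = ln(3.162651e+07) / 0.08448899 = 204.40

204.40


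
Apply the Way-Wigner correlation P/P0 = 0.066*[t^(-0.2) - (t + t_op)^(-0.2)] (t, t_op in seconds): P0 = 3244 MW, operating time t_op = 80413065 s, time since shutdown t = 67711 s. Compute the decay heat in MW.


P/P0 = 0.066 * [t^(-0.2) - (t + t_op)^(-0.2)]
P/P0 = 0.066 * [67711^(-0.2) - (67711 + 80413065)^(-0.2)]
P/P0 = 0.066 * [0.1081106 - 0.02623382] = 0.005403867
P = 3244 * 0.005403867 = 17.530 MW

17.530


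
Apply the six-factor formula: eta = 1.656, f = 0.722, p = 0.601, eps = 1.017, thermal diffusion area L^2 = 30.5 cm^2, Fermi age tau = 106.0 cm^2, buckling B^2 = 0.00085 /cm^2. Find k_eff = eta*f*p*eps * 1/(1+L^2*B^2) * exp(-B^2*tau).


k_inf = eta*f*p*eps = 1.656*0.722*0.601*1.017 = 0.7307906
P_TNL = 1/(1 + L^2*B^2) = 1/(1 + 30.5*0.00085) = 0.9747301
P_FNL = exp(-B^2*tau) = exp(-0.00085*106.0) = 0.9138398
k_eff = k_inf * P_TNL * P_FNL = 0.7307906 * 0.9747301 * 0.9138398
k_eff = 0.65095

0.65095


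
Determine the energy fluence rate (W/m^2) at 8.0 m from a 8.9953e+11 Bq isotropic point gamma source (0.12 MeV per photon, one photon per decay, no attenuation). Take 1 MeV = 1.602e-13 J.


psi = A * E * 1.602e-13 / (4*pi*r^2)
psi = 8.9953e+11 * 0.12 * 1.602e-13 / (4*pi*8.0^2)
psi = 2.1502e-05 W/m^2

2.1502e-05
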